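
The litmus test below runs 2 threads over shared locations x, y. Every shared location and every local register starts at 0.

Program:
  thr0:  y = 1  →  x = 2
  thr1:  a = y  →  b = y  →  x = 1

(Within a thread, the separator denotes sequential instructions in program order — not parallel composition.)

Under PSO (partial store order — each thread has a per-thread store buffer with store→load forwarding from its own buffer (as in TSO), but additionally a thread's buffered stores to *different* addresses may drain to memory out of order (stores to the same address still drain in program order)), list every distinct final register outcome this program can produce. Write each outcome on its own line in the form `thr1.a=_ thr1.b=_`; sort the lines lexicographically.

thr1.a=0 thr1.b=0
thr1.a=0 thr1.b=1
thr1.a=1 thr1.b=1

outcome vector order: (thr1.a,thr1.b)
|PSO outcomes| = 3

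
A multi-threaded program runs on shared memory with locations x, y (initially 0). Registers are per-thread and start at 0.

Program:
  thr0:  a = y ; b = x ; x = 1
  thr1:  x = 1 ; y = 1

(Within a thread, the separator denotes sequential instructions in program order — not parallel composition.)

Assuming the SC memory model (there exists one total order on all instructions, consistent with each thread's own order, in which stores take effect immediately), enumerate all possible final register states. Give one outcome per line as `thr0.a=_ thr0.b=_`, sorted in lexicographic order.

outcome vector order: (thr0.a,thr0.b)
|SC outcomes| = 3

thr0.a=0 thr0.b=0
thr0.a=0 thr0.b=1
thr0.a=1 thr0.b=1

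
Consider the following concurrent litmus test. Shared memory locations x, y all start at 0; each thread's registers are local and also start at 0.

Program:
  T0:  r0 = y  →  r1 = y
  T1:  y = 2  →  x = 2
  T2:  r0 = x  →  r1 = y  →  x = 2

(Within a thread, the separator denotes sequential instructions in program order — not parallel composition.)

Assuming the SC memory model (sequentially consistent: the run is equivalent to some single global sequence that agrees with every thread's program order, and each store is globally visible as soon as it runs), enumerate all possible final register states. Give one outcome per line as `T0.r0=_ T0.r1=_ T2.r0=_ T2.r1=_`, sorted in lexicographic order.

outcome vector order: (T0.r0,T0.r1,T2.r0,T2.r1)
|SC outcomes| = 9

T0.r0=0 T0.r1=0 T2.r0=0 T2.r1=0
T0.r0=0 T0.r1=0 T2.r0=0 T2.r1=2
T0.r0=0 T0.r1=0 T2.r0=2 T2.r1=2
T0.r0=0 T0.r1=2 T2.r0=0 T2.r1=0
T0.r0=0 T0.r1=2 T2.r0=0 T2.r1=2
T0.r0=0 T0.r1=2 T2.r0=2 T2.r1=2
T0.r0=2 T0.r1=2 T2.r0=0 T2.r1=0
T0.r0=2 T0.r1=2 T2.r0=0 T2.r1=2
T0.r0=2 T0.r1=2 T2.r0=2 T2.r1=2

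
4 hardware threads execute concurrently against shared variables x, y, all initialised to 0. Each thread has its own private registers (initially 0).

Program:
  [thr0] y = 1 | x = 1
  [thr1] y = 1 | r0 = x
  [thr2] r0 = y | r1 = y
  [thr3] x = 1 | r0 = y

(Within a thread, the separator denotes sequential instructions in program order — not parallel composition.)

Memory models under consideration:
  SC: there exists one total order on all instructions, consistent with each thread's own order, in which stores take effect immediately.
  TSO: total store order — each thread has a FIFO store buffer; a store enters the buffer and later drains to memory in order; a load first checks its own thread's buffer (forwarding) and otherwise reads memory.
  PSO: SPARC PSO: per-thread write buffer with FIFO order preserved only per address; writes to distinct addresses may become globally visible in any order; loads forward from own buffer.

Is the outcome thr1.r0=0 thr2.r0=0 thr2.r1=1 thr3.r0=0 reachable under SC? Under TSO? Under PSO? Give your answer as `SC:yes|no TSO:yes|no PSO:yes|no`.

SC:no TSO:yes PSO:yes

outcome vector order: (thr1.r0,thr2.r0,thr2.r1,thr3.r0)
SC (9): 0001 0011 0111 1000 1001 1010 1011 1110 1111
TSO (12): 0000 0001 0010 0011 0110 0111 1000 1001 1010 1011 1110 1111
PSO (12): 0000 0001 0010 0011 0110 0111 1000 1001 1010 1011 1110 1111
target 0010 ∈ {TSO,PSO}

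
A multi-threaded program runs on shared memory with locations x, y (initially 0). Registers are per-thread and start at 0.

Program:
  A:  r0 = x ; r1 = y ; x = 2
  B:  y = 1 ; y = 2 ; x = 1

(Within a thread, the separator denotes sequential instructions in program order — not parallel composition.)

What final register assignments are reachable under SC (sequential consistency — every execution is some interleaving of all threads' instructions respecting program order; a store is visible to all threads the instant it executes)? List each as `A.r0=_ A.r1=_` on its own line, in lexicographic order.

outcome vector order: (A.r0,A.r1)
|SC outcomes| = 4

A.r0=0 A.r1=0
A.r0=0 A.r1=1
A.r0=0 A.r1=2
A.r0=1 A.r1=2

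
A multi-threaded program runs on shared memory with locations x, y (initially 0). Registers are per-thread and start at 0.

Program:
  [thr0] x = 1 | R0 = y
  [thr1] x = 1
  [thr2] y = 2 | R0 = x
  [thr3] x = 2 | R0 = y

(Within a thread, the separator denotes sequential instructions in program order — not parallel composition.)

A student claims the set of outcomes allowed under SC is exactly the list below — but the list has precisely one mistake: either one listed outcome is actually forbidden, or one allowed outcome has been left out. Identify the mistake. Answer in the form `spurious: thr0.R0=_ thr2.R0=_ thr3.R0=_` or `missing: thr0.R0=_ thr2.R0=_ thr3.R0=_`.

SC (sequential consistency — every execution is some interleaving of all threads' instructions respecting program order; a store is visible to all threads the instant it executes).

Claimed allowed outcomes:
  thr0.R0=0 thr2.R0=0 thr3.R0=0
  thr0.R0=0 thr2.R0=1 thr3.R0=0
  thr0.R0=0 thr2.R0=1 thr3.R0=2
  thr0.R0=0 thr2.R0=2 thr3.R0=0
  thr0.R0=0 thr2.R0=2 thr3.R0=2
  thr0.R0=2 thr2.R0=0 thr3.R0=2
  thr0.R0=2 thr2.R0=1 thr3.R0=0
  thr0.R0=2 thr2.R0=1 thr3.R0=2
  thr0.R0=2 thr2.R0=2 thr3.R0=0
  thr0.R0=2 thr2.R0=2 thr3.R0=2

outcome vector order: (thr0.R0,thr2.R0,thr3.R0)
SC: 9 outcomes — {(0,1,0); (0,1,2); (0,2,0); (0,2,2); (2,0,2); (2,1,0); (2,1,2); (2,2,0); (2,2,2)}
claimed∖SC = {(0,0,0)}

spurious: thr0.R0=0 thr2.R0=0 thr3.R0=0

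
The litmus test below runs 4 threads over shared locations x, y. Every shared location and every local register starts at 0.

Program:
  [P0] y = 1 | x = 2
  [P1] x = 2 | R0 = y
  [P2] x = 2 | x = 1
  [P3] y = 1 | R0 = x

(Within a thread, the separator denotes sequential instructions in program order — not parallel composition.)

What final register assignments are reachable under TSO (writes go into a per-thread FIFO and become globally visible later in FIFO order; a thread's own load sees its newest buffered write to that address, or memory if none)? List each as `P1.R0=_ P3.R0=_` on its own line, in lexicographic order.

outcome vector order: (P1.R0,P3.R0)
|TSO outcomes| = 6

P1.R0=0 P3.R0=0
P1.R0=0 P3.R0=1
P1.R0=0 P3.R0=2
P1.R0=1 P3.R0=0
P1.R0=1 P3.R0=1
P1.R0=1 P3.R0=2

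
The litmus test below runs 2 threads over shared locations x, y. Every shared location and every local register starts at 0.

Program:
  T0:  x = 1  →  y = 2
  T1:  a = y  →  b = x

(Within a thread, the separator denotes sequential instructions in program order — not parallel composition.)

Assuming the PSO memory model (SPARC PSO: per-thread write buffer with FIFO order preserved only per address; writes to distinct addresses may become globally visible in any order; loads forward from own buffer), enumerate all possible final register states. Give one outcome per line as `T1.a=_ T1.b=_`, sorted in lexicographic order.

T1.a=0 T1.b=0
T1.a=0 T1.b=1
T1.a=2 T1.b=0
T1.a=2 T1.b=1

outcome vector order: (T1.a,T1.b)
|PSO outcomes| = 4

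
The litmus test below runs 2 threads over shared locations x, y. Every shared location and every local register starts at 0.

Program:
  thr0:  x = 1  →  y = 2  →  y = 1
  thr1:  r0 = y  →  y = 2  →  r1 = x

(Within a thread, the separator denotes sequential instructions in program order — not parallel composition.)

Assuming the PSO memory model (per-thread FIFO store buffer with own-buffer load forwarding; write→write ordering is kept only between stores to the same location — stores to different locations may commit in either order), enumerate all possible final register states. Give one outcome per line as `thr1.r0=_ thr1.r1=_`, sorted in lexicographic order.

thr1.r0=0 thr1.r1=0
thr1.r0=0 thr1.r1=1
thr1.r0=1 thr1.r1=0
thr1.r0=1 thr1.r1=1
thr1.r0=2 thr1.r1=0
thr1.r0=2 thr1.r1=1

outcome vector order: (thr1.r0,thr1.r1)
|PSO outcomes| = 6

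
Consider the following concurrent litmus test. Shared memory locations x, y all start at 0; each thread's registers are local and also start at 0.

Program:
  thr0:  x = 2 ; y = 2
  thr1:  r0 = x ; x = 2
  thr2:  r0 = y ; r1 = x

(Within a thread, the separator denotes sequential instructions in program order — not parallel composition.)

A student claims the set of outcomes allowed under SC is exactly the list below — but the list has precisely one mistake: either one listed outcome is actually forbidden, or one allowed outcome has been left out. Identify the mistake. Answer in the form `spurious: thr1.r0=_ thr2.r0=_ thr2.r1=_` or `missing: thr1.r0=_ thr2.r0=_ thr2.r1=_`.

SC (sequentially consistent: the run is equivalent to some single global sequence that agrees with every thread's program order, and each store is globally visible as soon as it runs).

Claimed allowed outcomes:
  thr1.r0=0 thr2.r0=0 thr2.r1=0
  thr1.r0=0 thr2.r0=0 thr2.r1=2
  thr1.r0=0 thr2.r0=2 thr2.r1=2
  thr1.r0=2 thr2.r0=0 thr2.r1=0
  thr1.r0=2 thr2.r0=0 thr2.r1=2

missing: thr1.r0=2 thr2.r0=2 thr2.r1=2

outcome vector order: (thr1.r0,thr2.r0,thr2.r1)
[SC] allowed = {(0,0,0); (0,0,2); (0,2,2); (2,0,0); (2,0,2); (2,2,2)}
SC∖claimed = {(2,2,2)}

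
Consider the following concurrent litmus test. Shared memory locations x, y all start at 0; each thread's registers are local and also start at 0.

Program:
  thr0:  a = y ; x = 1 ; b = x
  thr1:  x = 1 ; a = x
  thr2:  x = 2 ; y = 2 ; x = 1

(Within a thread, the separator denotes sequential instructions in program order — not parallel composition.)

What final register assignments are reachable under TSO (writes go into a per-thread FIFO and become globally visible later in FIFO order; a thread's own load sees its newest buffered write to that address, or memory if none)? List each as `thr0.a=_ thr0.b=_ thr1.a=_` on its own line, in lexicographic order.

thr0.a=0 thr0.b=1 thr1.a=1
thr0.a=0 thr0.b=1 thr1.a=2
thr0.a=0 thr0.b=2 thr1.a=1
thr0.a=0 thr0.b=2 thr1.a=2
thr0.a=2 thr0.b=1 thr1.a=1
thr0.a=2 thr0.b=1 thr1.a=2

outcome vector order: (thr0.a,thr0.b,thr1.a)
|TSO outcomes| = 6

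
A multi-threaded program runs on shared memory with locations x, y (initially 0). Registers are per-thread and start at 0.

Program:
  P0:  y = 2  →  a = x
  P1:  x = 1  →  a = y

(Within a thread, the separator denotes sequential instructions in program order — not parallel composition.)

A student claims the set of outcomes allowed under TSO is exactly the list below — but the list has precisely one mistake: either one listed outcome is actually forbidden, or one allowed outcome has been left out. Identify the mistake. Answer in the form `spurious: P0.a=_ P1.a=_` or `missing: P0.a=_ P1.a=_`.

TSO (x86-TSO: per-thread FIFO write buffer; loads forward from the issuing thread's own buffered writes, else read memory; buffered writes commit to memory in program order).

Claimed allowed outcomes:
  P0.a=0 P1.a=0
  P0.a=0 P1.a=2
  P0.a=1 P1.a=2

outcome vector order: (P0.a,P1.a)
TSO: 4 outcomes — {<0 0> <0 2> <1 0> <1 2>}
TSO∖claimed = {<1 0>}

missing: P0.a=1 P1.a=0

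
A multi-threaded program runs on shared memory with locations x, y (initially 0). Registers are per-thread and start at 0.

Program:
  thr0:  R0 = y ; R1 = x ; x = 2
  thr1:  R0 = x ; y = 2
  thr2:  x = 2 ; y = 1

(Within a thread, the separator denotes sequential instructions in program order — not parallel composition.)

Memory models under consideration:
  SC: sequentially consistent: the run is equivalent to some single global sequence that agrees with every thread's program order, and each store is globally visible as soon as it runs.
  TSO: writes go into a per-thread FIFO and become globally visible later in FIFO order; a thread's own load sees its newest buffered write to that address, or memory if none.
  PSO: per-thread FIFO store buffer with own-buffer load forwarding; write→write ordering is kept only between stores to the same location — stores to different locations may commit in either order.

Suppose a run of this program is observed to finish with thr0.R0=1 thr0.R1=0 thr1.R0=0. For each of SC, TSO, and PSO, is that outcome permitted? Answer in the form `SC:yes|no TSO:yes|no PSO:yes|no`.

outcome vector order: (thr0.R0,thr0.R1,thr1.R0)
SC: 9 outcomes — {000; 002; 020; 022; 120; 122; 200; 220; 222}
TSO: 9 outcomes — {000; 002; 020; 022; 120; 122; 200; 220; 222}
PSO: 11 outcomes — {000; 002; 020; 022; 100; 102; 120; 122; 200; 220; 222}
target 100 ∈ {PSO}

SC:no TSO:no PSO:yes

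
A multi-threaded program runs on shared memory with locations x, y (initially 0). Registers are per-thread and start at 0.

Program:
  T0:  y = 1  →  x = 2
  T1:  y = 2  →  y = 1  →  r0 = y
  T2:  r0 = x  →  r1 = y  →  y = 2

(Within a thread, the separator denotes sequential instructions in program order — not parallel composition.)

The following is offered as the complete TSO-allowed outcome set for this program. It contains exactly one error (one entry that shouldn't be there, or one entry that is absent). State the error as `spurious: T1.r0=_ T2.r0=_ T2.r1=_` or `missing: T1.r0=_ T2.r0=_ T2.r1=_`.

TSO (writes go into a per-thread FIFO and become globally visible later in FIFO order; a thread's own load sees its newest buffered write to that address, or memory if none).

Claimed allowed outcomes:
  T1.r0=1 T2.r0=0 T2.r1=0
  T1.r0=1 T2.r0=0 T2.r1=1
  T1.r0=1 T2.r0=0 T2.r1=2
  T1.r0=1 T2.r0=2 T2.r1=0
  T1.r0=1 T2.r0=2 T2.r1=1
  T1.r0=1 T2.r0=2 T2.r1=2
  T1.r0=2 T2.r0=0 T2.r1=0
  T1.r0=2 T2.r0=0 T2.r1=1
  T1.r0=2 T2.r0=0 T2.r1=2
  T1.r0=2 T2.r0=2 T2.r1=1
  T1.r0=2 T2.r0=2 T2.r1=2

outcome vector order: (T1.r0,T2.r0,T2.r1)
TSO (10): <1 0 0>; <1 0 1>; <1 0 2>; <1 2 1>; <1 2 2>; <2 0 0>; <2 0 1>; <2 0 2>; <2 2 1>; <2 2 2>
claimed∖TSO = {<1 2 0>}

spurious: T1.r0=1 T2.r0=2 T2.r1=0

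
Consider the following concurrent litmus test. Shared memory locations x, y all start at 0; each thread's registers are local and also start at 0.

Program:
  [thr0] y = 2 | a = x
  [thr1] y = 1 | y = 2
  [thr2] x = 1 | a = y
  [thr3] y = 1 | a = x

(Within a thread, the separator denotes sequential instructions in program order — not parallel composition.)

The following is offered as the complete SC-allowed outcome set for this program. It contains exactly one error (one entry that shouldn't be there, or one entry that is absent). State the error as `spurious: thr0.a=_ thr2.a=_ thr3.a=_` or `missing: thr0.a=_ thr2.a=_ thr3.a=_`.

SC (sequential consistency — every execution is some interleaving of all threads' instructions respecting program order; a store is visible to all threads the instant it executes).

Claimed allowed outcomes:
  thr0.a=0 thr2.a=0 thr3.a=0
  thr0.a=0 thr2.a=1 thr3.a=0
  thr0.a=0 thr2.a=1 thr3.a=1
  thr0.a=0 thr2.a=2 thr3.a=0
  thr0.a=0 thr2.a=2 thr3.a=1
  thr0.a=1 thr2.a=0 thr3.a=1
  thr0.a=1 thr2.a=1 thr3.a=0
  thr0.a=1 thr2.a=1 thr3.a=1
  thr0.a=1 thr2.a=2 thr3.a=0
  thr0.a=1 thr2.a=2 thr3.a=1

outcome vector order: (thr0.a,thr2.a,thr3.a)
[SC] allowed = {010, 011, 020, 021, 101, 110, 111, 120, 121}
claimed∖SC = {000}

spurious: thr0.a=0 thr2.a=0 thr3.a=0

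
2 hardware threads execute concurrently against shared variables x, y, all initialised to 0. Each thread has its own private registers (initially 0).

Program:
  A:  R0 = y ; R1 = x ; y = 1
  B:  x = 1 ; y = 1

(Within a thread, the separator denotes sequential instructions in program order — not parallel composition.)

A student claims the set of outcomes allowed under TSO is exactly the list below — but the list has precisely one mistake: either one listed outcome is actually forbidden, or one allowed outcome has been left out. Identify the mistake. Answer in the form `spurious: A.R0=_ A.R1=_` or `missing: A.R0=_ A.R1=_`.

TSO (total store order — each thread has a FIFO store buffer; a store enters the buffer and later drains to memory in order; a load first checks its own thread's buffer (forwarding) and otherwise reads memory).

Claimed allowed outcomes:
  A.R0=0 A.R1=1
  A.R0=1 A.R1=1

outcome vector order: (A.R0,A.R1)
TSO: 3 outcomes — {00; 01; 11}
TSO∖claimed = {00}

missing: A.R0=0 A.R1=0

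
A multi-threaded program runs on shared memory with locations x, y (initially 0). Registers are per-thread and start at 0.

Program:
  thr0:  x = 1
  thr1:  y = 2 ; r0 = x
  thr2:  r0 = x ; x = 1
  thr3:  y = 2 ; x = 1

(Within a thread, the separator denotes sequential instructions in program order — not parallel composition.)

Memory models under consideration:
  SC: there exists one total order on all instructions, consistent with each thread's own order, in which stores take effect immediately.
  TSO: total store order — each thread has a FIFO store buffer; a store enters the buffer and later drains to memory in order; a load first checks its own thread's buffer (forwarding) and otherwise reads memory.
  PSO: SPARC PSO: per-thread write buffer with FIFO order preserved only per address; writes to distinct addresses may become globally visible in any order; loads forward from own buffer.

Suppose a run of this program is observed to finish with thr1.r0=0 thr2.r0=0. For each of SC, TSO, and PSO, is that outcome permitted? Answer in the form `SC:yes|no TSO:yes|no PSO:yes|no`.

outcome vector order: (thr1.r0,thr2.r0)
under SC → 0/0, 0/1, 1/0, 1/1
under TSO → 0/0, 0/1, 1/0, 1/1
under PSO → 0/0, 0/1, 1/0, 1/1
target 0/0 ∈ {SC,TSO,PSO}

SC:yes TSO:yes PSO:yes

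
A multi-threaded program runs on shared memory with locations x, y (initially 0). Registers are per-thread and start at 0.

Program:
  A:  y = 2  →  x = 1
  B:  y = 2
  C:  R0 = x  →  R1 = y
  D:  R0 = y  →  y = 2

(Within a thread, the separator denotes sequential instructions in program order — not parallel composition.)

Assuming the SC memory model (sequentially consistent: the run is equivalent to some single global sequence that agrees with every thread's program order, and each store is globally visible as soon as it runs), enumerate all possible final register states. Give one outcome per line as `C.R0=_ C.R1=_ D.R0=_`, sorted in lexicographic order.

outcome vector order: (C.R0,C.R1,D.R0)
|SC outcomes| = 6

C.R0=0 C.R1=0 D.R0=0
C.R0=0 C.R1=0 D.R0=2
C.R0=0 C.R1=2 D.R0=0
C.R0=0 C.R1=2 D.R0=2
C.R0=1 C.R1=2 D.R0=0
C.R0=1 C.R1=2 D.R0=2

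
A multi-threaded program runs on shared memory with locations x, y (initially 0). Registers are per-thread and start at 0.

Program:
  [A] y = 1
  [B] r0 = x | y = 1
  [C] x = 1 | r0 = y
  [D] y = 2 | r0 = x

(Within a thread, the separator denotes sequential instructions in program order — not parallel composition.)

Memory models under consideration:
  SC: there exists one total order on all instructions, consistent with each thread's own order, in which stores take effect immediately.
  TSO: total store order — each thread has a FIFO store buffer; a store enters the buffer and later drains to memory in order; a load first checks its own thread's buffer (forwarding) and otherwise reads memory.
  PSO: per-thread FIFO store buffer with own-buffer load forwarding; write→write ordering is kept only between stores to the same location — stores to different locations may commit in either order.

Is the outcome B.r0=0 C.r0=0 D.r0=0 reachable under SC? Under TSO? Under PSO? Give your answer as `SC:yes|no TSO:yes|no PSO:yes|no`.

outcome vector order: (B.r0,C.r0,D.r0)
SC: 10 outcomes — {<0 0 1> <0 1 0> <0 1 1> <0 2 0> <0 2 1> <1 0 1> <1 1 0> <1 1 1> <1 2 0> <1 2 1>}
TSO: 12 outcomes — {<0 0 0> <0 0 1> <0 1 0> <0 1 1> <0 2 0> <0 2 1> <1 0 0> <1 0 1> <1 1 0> <1 1 1> <1 2 0> <1 2 1>}
PSO: 12 outcomes — {<0 0 0> <0 0 1> <0 1 0> <0 1 1> <0 2 0> <0 2 1> <1 0 0> <1 0 1> <1 1 0> <1 1 1> <1 2 0> <1 2 1>}
target <0 0 0> ∈ {TSO,PSO}

SC:no TSO:yes PSO:yes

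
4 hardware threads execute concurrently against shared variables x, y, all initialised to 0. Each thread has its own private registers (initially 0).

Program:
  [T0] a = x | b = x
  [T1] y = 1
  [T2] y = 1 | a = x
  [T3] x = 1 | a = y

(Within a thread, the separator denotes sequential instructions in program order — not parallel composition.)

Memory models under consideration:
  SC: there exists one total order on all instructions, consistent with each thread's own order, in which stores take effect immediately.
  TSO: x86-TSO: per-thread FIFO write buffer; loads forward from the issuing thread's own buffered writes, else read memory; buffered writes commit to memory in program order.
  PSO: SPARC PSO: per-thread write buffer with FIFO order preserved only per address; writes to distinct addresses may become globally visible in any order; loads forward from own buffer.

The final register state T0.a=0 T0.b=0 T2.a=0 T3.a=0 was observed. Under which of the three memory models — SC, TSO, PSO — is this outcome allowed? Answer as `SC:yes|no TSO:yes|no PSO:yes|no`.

outcome vector order: (T0.a,T0.b,T2.a,T3.a)
under SC → 0001 0010 0011 0101 0110 0111 1101 1110 1111
under TSO → 0000 0001 0010 0011 0100 0101 0110 0111 1100 1101 1110 1111
under PSO → 0000 0001 0010 0011 0100 0101 0110 0111 1100 1101 1110 1111
target 0000 ∈ {TSO,PSO}

SC:no TSO:yes PSO:yes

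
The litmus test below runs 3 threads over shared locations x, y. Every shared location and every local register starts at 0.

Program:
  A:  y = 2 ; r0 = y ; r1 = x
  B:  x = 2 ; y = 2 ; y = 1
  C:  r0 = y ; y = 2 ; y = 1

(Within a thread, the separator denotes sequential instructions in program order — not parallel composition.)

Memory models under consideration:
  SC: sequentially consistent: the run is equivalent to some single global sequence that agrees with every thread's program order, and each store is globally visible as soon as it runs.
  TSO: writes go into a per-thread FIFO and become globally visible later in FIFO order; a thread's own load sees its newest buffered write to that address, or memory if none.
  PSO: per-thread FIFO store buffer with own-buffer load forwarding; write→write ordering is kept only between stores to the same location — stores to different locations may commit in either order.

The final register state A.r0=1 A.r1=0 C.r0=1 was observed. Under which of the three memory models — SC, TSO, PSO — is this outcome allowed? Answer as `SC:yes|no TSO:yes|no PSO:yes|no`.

SC:no TSO:no PSO:yes

outcome vector order: (A.r0,A.r1,C.r0)
under SC → 1/0/0; 1/0/2; 1/2/0; 1/2/1; 1/2/2; 2/0/0; 2/0/1; 2/0/2; 2/2/0; 2/2/1; 2/2/2
under TSO → 1/0/0; 1/0/2; 1/2/0; 1/2/1; 1/2/2; 2/0/0; 2/0/1; 2/0/2; 2/2/0; 2/2/1; 2/2/2
under PSO → 1/0/0; 1/0/1; 1/0/2; 1/2/0; 1/2/1; 1/2/2; 2/0/0; 2/0/1; 2/0/2; 2/2/0; 2/2/1; 2/2/2
target 1/0/1 ∈ {PSO}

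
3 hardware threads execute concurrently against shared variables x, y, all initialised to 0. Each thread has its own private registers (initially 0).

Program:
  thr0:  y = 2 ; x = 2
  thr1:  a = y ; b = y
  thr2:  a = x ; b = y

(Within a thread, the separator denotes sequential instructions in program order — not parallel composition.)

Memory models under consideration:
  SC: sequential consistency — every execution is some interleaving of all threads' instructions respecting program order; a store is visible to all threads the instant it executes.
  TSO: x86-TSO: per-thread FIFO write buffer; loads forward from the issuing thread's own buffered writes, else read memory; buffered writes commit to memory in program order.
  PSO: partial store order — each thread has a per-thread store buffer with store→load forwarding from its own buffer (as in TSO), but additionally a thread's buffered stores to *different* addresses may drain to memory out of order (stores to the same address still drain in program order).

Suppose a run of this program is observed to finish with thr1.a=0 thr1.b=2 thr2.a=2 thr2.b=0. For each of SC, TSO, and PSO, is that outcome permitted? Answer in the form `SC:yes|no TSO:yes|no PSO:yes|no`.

SC:no TSO:no PSO:yes

outcome vector order: (thr1.a,thr1.b,thr2.a,thr2.b)
under SC → 0/0/0/0; 0/0/0/2; 0/0/2/2; 0/2/0/0; 0/2/0/2; 0/2/2/2; 2/2/0/0; 2/2/0/2; 2/2/2/2
under TSO → 0/0/0/0; 0/0/0/2; 0/0/2/2; 0/2/0/0; 0/2/0/2; 0/2/2/2; 2/2/0/0; 2/2/0/2; 2/2/2/2
under PSO → 0/0/0/0; 0/0/0/2; 0/0/2/0; 0/0/2/2; 0/2/0/0; 0/2/0/2; 0/2/2/0; 0/2/2/2; 2/2/0/0; 2/2/0/2; 2/2/2/0; 2/2/2/2
target 0/2/2/0 ∈ {PSO}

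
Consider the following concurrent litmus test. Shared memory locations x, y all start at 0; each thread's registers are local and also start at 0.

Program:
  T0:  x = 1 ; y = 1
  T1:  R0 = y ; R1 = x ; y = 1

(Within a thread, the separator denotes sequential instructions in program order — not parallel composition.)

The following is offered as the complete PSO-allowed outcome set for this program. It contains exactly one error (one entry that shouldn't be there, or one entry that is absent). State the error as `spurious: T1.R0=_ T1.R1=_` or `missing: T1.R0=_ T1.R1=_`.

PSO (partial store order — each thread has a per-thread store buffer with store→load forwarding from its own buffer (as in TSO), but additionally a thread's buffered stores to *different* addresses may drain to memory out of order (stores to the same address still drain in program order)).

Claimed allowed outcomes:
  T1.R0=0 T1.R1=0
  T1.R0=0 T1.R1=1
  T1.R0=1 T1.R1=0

missing: T1.R0=1 T1.R1=1

outcome vector order: (T1.R0,T1.R1)
[PSO] allowed = {00, 01, 10, 11}
PSO∖claimed = {11}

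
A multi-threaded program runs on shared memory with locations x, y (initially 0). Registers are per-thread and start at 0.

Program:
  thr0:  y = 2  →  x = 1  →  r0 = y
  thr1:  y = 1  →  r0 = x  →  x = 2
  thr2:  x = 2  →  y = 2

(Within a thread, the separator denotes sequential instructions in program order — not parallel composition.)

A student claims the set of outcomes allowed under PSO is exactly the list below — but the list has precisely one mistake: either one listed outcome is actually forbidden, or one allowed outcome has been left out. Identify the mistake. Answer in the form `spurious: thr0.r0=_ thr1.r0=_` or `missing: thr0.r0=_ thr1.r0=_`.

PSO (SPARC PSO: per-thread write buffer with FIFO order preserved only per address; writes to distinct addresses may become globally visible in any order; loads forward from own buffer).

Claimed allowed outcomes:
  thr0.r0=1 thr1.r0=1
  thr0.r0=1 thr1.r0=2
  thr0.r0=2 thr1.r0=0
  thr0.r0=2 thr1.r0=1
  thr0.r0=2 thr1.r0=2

missing: thr0.r0=1 thr1.r0=0

outcome vector order: (thr0.r0,thr1.r0)
under PSO → <1 0>; <1 1>; <1 2>; <2 0>; <2 1>; <2 2>
PSO∖claimed = {<1 0>}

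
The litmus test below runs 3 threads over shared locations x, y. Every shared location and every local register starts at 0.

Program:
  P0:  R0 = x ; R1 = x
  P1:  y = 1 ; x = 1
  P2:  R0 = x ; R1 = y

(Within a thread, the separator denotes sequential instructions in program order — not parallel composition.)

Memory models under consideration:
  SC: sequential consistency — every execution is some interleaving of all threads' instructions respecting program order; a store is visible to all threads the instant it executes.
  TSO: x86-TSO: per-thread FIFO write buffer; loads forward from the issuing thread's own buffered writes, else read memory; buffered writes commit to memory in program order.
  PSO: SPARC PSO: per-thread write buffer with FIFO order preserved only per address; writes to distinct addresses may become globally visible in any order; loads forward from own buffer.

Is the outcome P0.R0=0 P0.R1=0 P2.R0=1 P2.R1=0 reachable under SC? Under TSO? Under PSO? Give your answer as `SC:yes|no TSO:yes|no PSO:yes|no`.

outcome vector order: (P0.R0,P0.R1,P2.R0,P2.R1)
under SC → <0 0 0 0>, <0 0 0 1>, <0 0 1 1>, <0 1 0 0>, <0 1 0 1>, <0 1 1 1>, <1 1 0 0>, <1 1 0 1>, <1 1 1 1>
under TSO → <0 0 0 0>, <0 0 0 1>, <0 0 1 1>, <0 1 0 0>, <0 1 0 1>, <0 1 1 1>, <1 1 0 0>, <1 1 0 1>, <1 1 1 1>
under PSO → <0 0 0 0>, <0 0 0 1>, <0 0 1 0>, <0 0 1 1>, <0 1 0 0>, <0 1 0 1>, <0 1 1 0>, <0 1 1 1>, <1 1 0 0>, <1 1 0 1>, <1 1 1 0>, <1 1 1 1>
target <0 0 1 0> ∈ {PSO}

SC:no TSO:no PSO:yes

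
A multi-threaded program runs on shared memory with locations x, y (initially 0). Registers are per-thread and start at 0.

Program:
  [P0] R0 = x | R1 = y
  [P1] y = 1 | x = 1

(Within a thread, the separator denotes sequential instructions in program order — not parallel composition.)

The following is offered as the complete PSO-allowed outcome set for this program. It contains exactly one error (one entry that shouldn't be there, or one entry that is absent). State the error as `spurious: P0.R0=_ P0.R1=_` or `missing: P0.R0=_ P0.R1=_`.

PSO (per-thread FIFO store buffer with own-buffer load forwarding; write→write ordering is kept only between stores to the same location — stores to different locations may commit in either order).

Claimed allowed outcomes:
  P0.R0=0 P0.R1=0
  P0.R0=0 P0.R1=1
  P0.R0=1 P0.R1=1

missing: P0.R0=1 P0.R1=0

outcome vector order: (P0.R0,P0.R1)
[PSO] allowed = {<0 0>, <0 1>, <1 0>, <1 1>}
PSO∖claimed = {<1 0>}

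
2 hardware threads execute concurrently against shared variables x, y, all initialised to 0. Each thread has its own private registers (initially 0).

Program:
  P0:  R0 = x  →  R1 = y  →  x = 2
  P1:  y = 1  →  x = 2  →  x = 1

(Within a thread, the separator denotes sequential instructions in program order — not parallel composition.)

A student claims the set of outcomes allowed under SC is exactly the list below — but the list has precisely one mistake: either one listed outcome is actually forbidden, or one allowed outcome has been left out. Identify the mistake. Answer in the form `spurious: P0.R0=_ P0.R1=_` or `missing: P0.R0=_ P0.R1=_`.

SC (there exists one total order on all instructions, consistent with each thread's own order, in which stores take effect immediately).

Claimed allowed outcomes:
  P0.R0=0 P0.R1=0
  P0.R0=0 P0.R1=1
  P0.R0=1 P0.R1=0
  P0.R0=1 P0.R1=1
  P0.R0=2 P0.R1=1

outcome vector order: (P0.R0,P0.R1)
SC: 4 outcomes — {00 01 11 21}
claimed∖SC = {10}

spurious: P0.R0=1 P0.R1=0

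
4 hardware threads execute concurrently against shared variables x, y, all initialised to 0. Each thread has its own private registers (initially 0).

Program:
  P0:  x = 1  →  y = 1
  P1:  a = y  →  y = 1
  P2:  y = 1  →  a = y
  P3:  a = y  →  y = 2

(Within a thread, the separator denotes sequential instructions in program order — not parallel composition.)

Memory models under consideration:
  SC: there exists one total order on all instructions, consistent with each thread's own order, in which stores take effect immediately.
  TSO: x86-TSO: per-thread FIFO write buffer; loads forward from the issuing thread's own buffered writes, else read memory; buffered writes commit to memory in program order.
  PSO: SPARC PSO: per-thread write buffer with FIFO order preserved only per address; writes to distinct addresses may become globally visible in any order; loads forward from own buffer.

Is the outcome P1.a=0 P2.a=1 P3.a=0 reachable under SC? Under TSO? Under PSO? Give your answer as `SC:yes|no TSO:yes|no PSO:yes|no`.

SC:yes TSO:yes PSO:yes

outcome vector order: (P1.a,P2.a,P3.a)
[SC] allowed = {(0,1,0); (0,1,1); (0,2,0); (0,2,1); (1,1,0); (1,1,1); (1,2,0); (1,2,1); (2,1,0); (2,1,1); (2,2,0); (2,2,1)}
[TSO] allowed = {(0,1,0); (0,1,1); (0,2,0); (0,2,1); (1,1,0); (1,1,1); (1,2,0); (1,2,1); (2,1,0); (2,1,1); (2,2,0); (2,2,1)}
[PSO] allowed = {(0,1,0); (0,1,1); (0,2,0); (0,2,1); (1,1,0); (1,1,1); (1,2,0); (1,2,1); (2,1,0); (2,1,1); (2,2,0); (2,2,1)}
target (0,1,0) ∈ {SC,TSO,PSO}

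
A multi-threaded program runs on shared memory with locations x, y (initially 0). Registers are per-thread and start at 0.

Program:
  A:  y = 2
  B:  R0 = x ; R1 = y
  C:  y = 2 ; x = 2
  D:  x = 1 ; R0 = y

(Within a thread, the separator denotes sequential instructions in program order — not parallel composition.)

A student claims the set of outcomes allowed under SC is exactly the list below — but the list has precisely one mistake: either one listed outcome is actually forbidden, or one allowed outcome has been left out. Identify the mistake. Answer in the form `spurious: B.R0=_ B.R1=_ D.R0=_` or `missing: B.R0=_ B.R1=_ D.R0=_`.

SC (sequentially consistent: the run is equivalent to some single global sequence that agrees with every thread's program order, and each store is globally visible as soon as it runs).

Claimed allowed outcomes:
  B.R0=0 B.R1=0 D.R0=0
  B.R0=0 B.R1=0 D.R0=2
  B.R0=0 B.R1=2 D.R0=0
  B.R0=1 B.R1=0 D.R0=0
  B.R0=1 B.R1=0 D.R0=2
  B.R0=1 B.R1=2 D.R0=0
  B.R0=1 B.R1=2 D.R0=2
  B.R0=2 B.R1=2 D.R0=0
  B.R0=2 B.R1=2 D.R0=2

outcome vector order: (B.R0,B.R1,D.R0)
SC (10): 000 002 020 022 100 102 120 122 220 222
SC∖claimed = {022}

missing: B.R0=0 B.R1=2 D.R0=2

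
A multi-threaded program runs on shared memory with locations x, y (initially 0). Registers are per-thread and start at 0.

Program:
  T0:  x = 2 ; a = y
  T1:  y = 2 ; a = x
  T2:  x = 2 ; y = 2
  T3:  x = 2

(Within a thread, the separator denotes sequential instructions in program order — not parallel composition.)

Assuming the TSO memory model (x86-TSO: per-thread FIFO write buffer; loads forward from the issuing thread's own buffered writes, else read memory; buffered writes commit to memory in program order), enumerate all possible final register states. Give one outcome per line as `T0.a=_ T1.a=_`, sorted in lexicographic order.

T0.a=0 T1.a=0
T0.a=0 T1.a=2
T0.a=2 T1.a=0
T0.a=2 T1.a=2

outcome vector order: (T0.a,T1.a)
|TSO outcomes| = 4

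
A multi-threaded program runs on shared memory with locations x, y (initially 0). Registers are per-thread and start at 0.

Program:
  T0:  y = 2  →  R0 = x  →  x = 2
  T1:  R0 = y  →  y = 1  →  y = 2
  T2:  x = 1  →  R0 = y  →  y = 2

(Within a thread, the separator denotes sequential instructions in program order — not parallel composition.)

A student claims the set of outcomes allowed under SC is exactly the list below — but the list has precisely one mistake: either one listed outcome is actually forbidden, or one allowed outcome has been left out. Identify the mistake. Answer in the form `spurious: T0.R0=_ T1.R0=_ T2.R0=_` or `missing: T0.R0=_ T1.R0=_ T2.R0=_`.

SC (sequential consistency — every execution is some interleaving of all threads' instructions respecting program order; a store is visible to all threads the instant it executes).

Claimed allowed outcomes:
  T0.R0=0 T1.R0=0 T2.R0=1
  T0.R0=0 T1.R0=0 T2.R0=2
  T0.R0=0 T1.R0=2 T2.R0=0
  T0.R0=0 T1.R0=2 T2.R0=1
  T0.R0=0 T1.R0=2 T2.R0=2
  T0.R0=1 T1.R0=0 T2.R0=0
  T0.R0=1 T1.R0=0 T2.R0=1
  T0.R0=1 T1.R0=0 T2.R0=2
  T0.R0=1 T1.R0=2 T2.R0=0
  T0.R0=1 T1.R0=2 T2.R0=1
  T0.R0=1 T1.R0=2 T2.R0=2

outcome vector order: (T0.R0,T1.R0,T2.R0)
SC: 10 outcomes — {(0,0,1); (0,0,2); (0,2,1); (0,2,2); (1,0,0); (1,0,1); (1,0,2); (1,2,0); (1,2,1); (1,2,2)}
claimed∖SC = {(0,2,0)}

spurious: T0.R0=0 T1.R0=2 T2.R0=0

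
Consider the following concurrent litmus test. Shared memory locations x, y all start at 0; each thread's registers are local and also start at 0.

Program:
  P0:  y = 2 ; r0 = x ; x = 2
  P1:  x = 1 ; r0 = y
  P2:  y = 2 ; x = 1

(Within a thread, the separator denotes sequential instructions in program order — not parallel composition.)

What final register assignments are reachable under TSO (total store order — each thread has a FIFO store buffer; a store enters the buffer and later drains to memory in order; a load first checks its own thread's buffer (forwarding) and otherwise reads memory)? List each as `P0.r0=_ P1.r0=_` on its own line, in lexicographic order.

P0.r0=0 P1.r0=0
P0.r0=0 P1.r0=2
P0.r0=1 P1.r0=0
P0.r0=1 P1.r0=2

outcome vector order: (P0.r0,P1.r0)
|TSO outcomes| = 4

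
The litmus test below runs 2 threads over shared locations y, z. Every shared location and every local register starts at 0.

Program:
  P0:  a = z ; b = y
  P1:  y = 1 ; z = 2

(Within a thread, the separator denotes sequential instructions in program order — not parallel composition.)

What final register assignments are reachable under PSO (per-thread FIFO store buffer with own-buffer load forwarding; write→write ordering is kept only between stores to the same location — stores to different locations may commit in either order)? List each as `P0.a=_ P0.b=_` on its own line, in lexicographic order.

outcome vector order: (P0.a,P0.b)
|PSO outcomes| = 4

P0.a=0 P0.b=0
P0.a=0 P0.b=1
P0.a=2 P0.b=0
P0.a=2 P0.b=1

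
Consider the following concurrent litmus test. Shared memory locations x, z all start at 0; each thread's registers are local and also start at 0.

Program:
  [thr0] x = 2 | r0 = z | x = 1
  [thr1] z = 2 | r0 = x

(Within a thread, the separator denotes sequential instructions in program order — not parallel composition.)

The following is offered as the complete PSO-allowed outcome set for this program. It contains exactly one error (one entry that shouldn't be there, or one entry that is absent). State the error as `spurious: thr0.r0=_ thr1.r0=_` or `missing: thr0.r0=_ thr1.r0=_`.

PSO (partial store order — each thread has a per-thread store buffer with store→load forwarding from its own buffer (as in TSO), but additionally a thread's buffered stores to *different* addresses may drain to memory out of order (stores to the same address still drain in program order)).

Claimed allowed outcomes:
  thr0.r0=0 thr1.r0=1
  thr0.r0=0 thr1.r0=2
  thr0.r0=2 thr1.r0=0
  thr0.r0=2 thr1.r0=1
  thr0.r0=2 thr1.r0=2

missing: thr0.r0=0 thr1.r0=0

outcome vector order: (thr0.r0,thr1.r0)
under PSO → 00, 01, 02, 20, 21, 22
PSO∖claimed = {00}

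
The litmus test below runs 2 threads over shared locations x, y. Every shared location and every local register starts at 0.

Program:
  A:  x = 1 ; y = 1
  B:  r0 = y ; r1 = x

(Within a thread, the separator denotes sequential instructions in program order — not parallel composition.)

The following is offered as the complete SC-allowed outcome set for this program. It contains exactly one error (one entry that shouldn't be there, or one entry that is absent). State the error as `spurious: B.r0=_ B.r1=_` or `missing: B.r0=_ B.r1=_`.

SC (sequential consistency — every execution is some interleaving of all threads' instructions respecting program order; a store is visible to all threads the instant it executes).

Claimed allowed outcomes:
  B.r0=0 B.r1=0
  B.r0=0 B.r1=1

outcome vector order: (B.r0,B.r1)
[SC] allowed = {0/0, 0/1, 1/1}
SC∖claimed = {1/1}

missing: B.r0=1 B.r1=1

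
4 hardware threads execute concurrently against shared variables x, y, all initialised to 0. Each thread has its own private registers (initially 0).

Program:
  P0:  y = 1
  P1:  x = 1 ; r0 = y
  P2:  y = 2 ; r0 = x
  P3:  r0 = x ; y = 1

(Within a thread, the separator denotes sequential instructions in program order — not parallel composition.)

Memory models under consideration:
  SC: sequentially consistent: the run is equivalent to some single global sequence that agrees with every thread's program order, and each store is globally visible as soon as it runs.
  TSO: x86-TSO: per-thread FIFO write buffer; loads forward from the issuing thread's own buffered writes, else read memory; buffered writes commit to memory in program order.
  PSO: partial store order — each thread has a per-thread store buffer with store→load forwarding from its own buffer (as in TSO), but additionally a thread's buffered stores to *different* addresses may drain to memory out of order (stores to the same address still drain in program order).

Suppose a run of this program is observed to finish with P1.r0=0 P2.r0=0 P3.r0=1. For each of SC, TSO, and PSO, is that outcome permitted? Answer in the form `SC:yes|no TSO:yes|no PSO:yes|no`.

outcome vector order: (P1.r0,P2.r0,P3.r0)
under SC → <0 1 0> <0 1 1> <1 0 0> <1 0 1> <1 1 0> <1 1 1> <2 0 0> <2 0 1> <2 1 0> <2 1 1>
under TSO → <0 0 0> <0 0 1> <0 1 0> <0 1 1> <1 0 0> <1 0 1> <1 1 0> <1 1 1> <2 0 0> <2 0 1> <2 1 0> <2 1 1>
under PSO → <0 0 0> <0 0 1> <0 1 0> <0 1 1> <1 0 0> <1 0 1> <1 1 0> <1 1 1> <2 0 0> <2 0 1> <2 1 0> <2 1 1>
target <0 0 1> ∈ {TSO,PSO}

SC:no TSO:yes PSO:yes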